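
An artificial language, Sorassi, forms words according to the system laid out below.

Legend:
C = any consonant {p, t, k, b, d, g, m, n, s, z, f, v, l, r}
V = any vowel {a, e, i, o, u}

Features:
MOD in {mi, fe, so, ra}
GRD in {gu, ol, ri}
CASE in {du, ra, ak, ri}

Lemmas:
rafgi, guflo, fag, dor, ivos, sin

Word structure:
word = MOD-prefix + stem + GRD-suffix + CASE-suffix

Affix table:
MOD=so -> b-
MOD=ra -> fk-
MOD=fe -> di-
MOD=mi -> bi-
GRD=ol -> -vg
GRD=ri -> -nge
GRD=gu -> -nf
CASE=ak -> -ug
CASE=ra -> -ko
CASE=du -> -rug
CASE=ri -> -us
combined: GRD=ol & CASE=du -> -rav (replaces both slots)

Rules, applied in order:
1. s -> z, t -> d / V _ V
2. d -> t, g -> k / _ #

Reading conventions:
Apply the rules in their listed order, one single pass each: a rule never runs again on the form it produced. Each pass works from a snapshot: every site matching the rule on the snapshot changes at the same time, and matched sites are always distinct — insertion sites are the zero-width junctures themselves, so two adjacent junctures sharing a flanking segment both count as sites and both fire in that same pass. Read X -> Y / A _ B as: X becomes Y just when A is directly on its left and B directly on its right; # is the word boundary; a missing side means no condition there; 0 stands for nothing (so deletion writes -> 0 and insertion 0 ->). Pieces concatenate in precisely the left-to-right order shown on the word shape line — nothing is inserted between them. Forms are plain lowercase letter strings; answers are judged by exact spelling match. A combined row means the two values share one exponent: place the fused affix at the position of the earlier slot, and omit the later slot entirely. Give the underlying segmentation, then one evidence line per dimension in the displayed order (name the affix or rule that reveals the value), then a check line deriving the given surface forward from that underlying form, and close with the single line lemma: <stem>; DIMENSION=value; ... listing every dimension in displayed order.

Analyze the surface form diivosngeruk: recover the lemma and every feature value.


underlying: di-ivos-nge-rug
MOD=fe - signalled by the affix di-
GRD=ri - signalled by the affix -nge
CASE=du - signalled by the affix -rug
check: diivosngerug -> diivosngerug -> diivosngeruk
lemma: ivos; MOD=fe; GRD=ri; CASE=du


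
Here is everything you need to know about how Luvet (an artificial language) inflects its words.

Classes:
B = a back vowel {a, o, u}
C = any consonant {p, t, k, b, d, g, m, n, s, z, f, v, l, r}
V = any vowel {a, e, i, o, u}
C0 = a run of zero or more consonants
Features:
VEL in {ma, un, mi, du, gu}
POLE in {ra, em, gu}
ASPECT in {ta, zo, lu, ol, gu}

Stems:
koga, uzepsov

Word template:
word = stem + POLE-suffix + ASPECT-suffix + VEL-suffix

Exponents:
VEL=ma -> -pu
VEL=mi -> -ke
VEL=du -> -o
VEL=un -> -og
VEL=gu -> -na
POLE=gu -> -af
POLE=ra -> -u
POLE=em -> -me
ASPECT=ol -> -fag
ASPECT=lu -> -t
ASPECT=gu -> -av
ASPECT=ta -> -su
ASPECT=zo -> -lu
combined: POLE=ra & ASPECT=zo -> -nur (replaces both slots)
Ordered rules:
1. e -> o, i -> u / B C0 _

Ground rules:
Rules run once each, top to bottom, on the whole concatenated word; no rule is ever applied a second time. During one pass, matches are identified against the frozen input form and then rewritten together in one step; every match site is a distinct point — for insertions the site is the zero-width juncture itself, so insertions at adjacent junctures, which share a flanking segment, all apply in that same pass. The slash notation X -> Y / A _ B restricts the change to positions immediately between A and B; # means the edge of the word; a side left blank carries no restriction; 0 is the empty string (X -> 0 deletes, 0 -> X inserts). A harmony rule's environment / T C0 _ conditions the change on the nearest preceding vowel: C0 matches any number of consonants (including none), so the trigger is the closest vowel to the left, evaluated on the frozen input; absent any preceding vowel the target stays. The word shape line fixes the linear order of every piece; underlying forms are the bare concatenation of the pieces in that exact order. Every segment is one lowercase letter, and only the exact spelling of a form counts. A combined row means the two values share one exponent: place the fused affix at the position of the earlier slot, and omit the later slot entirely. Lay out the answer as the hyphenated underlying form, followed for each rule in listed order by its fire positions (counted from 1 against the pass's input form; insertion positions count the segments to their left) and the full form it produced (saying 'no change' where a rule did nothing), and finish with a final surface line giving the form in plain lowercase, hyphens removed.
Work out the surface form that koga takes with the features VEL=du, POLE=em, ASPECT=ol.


underlying: koga-me-fag-o
1. e -> o, i -> u / B C0 _: fires at position(s) 6: kogamofago
surface: kogamofago


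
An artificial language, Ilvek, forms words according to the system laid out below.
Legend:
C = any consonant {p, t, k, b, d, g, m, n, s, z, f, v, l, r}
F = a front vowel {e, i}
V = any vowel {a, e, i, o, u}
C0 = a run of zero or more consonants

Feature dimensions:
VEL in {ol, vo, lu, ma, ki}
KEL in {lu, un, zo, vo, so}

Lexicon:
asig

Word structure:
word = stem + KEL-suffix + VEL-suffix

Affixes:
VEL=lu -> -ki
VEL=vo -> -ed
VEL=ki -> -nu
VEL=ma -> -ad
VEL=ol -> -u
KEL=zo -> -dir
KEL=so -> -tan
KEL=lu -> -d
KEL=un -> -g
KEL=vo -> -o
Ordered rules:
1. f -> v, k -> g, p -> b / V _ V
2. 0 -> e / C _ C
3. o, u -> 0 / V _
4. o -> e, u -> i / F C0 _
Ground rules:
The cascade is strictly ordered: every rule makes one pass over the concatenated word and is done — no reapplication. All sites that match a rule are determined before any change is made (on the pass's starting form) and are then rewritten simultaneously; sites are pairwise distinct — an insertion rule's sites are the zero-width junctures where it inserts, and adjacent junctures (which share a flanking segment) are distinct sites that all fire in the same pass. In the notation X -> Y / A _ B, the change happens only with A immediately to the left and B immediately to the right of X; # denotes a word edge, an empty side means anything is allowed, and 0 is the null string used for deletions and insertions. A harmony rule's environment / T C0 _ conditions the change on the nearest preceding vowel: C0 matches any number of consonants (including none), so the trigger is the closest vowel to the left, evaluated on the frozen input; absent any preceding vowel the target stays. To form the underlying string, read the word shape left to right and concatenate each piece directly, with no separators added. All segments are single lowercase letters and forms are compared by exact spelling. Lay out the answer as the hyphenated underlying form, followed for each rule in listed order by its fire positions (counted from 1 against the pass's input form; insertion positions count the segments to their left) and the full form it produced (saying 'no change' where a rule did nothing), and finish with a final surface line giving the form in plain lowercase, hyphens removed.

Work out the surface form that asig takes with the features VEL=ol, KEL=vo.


underlying: asig-o-u
1. f -> v, k -> g, p -> b / V _ V: no change
2. 0 -> e / C _ C: no change
3. o, u -> 0 / V _: fires at position(s) 6: asigo
4. o -> e, u -> i / F C0 _: fires at position(s) 5: asige
surface: asige


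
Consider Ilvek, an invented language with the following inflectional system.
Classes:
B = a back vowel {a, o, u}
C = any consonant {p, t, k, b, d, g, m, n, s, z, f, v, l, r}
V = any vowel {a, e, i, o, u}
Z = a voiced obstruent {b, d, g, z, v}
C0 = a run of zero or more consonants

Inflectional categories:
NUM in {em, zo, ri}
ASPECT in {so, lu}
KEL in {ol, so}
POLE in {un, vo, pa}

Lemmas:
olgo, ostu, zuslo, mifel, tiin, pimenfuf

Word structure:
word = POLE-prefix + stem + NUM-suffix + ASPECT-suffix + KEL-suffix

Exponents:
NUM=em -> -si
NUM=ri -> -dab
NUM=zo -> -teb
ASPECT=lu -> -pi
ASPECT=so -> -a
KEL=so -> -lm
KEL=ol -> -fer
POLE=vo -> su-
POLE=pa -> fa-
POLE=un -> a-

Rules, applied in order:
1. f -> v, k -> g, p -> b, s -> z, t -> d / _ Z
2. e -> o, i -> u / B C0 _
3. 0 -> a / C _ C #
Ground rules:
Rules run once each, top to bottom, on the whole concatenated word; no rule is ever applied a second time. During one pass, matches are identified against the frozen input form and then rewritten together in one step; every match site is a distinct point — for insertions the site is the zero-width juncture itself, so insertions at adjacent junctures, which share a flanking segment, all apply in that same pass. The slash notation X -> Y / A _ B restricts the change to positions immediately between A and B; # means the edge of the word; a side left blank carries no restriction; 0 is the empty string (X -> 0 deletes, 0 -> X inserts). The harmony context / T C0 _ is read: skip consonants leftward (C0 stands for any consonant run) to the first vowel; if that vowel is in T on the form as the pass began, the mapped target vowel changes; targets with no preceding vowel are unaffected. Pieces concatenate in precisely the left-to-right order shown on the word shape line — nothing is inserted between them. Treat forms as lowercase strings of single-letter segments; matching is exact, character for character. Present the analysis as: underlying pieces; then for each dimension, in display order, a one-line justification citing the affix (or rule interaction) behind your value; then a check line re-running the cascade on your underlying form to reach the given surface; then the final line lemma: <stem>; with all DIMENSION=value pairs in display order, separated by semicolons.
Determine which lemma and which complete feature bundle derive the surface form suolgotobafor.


underlying: su-olgo-teb-a-fer
NUM=zo - signalled by the affix -teb
ASPECT=so - signalled by the affix -a
KEL=ol - signalled by the affix -fer
POLE=vo - signalled by the affix su-
check: suolgotebafer -> suolgotebafer -> suolgotobafor -> suolgotobafor
lemma: olgo; NUM=zo; ASPECT=so; KEL=ol; POLE=vo


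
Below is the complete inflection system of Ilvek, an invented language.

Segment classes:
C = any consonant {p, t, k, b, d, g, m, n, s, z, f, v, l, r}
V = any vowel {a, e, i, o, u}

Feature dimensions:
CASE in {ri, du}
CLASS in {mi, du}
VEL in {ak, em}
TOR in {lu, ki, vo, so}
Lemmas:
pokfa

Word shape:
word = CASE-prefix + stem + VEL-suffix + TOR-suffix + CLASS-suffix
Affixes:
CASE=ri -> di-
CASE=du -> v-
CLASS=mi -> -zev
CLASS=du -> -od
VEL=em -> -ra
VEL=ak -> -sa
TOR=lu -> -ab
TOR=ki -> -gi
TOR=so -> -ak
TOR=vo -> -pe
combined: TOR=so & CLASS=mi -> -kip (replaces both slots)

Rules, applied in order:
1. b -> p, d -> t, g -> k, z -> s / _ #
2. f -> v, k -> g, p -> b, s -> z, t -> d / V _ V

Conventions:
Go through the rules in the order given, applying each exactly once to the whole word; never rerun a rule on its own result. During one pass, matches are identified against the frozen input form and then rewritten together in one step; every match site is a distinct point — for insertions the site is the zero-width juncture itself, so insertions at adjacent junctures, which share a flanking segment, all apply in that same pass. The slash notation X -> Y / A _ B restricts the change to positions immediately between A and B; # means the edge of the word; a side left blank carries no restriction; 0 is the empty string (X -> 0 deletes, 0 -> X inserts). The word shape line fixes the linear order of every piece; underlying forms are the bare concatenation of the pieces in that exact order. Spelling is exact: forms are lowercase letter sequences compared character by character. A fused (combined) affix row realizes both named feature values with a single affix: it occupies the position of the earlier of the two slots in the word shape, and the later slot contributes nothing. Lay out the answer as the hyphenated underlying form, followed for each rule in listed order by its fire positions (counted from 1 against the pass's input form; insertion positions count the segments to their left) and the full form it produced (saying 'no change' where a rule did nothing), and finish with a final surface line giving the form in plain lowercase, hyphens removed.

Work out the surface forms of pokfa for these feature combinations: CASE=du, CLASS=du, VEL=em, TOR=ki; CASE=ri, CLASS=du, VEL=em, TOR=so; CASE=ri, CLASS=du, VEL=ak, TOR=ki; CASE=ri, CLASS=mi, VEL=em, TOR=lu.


cell CASE=du, CLASS=du, VEL=em, TOR=ki:
underlying: v-pokfa-ra-gi-od
1. b -> p, d -> t, g -> k, z -> s / _ #: fires at position(s) 12: vpokfaragiot
2. f -> v, k -> g, p -> b, s -> z, t -> d / V _ V: no change
surface: vpokfaragiot

cell CASE=ri, CLASS=du, VEL=em, TOR=so:
underlying: di-pokfa-ra-ak-od
1. b -> p, d -> t, g -> k, z -> s / _ #: fires at position(s) 13: dipokfaraakot
2. f -> v, k -> g, p -> b, s -> z, t -> d / V _ V: fires at position(s) 3, 11: dibokfaraagot
surface: dibokfaraagot

cell CASE=ri, CLASS=du, VEL=ak, TOR=ki:
underlying: di-pokfa-sa-gi-od
1. b -> p, d -> t, g -> k, z -> s / _ #: fires at position(s) 13: dipokfasagiot
2. f -> v, k -> g, p -> b, s -> z, t -> d / V _ V: fires at position(s) 3, 8: dibokfazagiot
surface: dibokfazagiot

cell CASE=ri, CLASS=mi, VEL=em, TOR=lu:
underlying: di-pokfa-ra-ab-zev
1. b -> p, d -> t, g -> k, z -> s / _ #: no change
2. f -> v, k -> g, p -> b, s -> z, t -> d / V _ V: fires at position(s) 3: dibokfaraabzev
surface: dibokfaraabzev


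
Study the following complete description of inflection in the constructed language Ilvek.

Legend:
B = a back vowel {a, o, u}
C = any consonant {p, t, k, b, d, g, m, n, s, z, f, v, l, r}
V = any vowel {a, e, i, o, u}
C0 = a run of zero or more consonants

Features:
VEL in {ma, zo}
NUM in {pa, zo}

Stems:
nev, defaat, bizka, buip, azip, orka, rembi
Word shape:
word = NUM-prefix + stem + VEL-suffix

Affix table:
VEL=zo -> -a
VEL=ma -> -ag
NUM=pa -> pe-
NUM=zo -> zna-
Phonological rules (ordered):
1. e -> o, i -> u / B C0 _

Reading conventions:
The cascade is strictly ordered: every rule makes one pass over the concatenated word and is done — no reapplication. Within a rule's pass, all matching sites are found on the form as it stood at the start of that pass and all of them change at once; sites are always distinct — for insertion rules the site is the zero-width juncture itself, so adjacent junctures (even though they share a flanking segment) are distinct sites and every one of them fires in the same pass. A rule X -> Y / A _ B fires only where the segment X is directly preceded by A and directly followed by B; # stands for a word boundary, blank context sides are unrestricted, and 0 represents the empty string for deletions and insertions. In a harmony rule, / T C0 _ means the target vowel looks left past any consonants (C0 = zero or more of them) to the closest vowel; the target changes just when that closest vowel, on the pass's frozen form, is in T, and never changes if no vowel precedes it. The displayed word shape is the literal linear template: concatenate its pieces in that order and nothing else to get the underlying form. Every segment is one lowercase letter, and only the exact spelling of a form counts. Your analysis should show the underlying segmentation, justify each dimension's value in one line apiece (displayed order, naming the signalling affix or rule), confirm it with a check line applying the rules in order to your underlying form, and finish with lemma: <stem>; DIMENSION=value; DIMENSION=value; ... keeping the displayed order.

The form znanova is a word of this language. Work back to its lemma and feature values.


underlying: zna-nev-a
VEL=zo - signalled by the affix -a
NUM=zo - signalled by the affix zna-
check: znaneva -> znanova
lemma: nev; VEL=zo; NUM=zo


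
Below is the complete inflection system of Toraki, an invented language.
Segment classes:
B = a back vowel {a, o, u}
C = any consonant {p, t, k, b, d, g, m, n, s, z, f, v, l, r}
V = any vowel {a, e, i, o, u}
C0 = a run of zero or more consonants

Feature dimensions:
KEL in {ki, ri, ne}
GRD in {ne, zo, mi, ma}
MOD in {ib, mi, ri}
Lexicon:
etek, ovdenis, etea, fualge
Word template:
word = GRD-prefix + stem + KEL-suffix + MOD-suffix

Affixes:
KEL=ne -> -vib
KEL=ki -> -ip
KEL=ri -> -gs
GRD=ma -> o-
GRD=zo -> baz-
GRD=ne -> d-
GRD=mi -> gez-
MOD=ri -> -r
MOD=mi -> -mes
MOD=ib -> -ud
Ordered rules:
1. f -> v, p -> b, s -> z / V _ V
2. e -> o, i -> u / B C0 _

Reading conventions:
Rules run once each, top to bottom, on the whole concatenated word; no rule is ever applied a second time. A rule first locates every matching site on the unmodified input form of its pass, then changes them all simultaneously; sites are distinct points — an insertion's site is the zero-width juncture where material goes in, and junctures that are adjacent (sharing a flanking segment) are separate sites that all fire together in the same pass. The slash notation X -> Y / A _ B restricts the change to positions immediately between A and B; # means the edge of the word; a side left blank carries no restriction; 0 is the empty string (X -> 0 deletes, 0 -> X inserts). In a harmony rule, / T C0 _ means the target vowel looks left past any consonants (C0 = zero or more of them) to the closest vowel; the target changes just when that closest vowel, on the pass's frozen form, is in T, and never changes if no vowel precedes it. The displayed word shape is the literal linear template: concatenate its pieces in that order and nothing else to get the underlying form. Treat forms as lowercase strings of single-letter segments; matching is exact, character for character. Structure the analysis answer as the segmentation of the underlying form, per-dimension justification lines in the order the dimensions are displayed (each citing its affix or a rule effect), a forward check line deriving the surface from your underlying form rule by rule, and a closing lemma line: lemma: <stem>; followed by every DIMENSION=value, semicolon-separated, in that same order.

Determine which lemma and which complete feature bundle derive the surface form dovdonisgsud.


underlying: d-ovdenis-gs-ud
KEL=ri - signalled by the affix -gs
GRD=ne - signalled by the affix d-
MOD=ib - signalled by the affix -ud
check: dovdenisgsud -> dovdenisgsud -> dovdonisgsud
lemma: ovdenis; KEL=ri; GRD=ne; MOD=ib


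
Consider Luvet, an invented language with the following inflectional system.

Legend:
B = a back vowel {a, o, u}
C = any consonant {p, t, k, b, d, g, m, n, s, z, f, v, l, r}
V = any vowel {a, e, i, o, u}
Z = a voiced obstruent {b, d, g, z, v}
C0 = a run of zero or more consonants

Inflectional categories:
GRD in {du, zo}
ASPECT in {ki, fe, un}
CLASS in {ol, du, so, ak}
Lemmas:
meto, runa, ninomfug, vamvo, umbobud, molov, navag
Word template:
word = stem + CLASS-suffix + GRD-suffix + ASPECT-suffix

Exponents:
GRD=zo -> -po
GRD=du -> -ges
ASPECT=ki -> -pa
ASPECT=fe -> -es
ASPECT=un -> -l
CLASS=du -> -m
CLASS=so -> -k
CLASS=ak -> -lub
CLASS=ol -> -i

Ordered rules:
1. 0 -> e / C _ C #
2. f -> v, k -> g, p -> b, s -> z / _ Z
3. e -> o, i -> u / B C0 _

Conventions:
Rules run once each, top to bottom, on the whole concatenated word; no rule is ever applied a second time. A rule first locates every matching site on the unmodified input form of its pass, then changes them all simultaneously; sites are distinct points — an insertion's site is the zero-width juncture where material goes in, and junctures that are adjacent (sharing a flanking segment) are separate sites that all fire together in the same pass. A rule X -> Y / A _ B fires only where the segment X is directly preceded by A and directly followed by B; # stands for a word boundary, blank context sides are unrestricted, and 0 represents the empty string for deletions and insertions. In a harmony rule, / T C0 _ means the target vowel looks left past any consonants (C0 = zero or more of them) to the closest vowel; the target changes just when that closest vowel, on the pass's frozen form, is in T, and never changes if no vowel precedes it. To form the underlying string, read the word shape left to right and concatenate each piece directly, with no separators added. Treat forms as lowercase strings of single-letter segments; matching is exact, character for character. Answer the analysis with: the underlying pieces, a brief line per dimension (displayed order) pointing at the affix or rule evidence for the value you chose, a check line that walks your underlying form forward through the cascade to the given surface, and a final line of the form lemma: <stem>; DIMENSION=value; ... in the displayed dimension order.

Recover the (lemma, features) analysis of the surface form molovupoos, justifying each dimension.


underlying: molov-i-po-es
GRD=zo - signalled by the affix -po
ASPECT=fe - signalled by the affix -es
CLASS=ol - signalled by the affix -i
check: molovipoes -> molovipoes -> molovipoes -> molovupoos
lemma: molov; GRD=zo; ASPECT=fe; CLASS=ol


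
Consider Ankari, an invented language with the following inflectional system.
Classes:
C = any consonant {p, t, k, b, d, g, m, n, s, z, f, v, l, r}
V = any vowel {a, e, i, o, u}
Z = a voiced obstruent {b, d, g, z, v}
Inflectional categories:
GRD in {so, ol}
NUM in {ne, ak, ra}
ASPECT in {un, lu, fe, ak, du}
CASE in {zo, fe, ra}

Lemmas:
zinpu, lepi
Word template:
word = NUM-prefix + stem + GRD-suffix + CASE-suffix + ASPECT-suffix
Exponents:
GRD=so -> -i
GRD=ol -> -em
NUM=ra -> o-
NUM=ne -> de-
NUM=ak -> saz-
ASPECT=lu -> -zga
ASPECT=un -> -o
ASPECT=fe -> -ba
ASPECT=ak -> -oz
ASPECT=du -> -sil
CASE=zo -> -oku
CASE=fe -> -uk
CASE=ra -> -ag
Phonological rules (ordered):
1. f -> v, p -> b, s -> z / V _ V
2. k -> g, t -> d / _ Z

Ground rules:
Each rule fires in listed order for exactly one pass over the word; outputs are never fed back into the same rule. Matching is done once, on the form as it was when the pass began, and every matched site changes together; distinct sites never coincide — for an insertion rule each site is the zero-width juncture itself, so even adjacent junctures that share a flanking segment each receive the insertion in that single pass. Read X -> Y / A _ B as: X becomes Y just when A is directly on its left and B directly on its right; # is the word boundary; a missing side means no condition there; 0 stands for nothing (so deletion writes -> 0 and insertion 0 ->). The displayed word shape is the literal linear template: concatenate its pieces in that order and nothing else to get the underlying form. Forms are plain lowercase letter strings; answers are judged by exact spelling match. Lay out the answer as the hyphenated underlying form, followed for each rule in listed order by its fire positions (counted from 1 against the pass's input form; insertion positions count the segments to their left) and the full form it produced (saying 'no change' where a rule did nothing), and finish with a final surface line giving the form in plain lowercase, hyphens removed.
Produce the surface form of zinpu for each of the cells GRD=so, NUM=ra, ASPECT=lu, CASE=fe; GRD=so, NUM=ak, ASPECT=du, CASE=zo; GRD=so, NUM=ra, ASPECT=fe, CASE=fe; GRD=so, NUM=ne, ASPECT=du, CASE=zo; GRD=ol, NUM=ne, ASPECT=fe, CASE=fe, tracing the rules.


cell GRD=so, NUM=ra, ASPECT=lu, CASE=fe:
underlying: o-zinpu-i-uk-zga
1. f -> v, p -> b, s -> z / V _ V: no change
2. k -> g, t -> d / _ Z: fires at position(s) 9: ozinpuiugzga
surface: ozinpuiugzga

cell GRD=so, NUM=ak, ASPECT=du, CASE=zo:
underlying: saz-zinpu-i-oku-sil
1. f -> v, p -> b, s -> z / V _ V: fires at position(s) 13: sazzinpuiokuzil
2. k -> g, t -> d / _ Z: no change
surface: sazzinpuiokuzil

cell GRD=so, NUM=ra, ASPECT=fe, CASE=fe:
underlying: o-zinpu-i-uk-ba
1. f -> v, p -> b, s -> z / V _ V: no change
2. k -> g, t -> d / _ Z: fires at position(s) 9: ozinpuiugba
surface: ozinpuiugba

cell GRD=so, NUM=ne, ASPECT=du, CASE=zo:
underlying: de-zinpu-i-oku-sil
1. f -> v, p -> b, s -> z / V _ V: fires at position(s) 12: dezinpuiokuzil
2. k -> g, t -> d / _ Z: no change
surface: dezinpuiokuzil

cell GRD=ol, NUM=ne, ASPECT=fe, CASE=fe:
underlying: de-zinpu-em-uk-ba
1. f -> v, p -> b, s -> z / V _ V: no change
2. k -> g, t -> d / _ Z: fires at position(s) 11: dezinpuemugba
surface: dezinpuemugba


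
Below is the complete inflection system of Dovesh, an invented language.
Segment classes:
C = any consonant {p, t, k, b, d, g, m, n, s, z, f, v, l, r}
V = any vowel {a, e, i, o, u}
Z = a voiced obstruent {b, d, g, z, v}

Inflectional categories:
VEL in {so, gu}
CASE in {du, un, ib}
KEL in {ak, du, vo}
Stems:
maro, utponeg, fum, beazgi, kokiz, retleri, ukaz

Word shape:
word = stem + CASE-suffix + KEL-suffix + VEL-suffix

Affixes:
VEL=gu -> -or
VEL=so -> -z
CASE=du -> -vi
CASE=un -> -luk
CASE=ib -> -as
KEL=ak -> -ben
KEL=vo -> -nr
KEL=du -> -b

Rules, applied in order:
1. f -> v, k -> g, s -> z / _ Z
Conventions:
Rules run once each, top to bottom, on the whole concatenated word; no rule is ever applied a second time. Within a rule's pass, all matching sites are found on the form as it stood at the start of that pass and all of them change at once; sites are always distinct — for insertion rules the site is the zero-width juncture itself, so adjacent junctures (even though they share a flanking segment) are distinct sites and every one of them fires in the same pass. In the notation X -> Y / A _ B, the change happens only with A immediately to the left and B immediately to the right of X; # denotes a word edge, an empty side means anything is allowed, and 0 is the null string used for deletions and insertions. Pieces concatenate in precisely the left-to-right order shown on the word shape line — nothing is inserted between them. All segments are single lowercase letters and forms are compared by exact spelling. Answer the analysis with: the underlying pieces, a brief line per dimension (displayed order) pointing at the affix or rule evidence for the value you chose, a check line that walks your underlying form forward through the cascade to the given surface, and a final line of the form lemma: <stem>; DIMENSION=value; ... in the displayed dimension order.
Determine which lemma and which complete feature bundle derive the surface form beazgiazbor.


underlying: beazgi-as-b-or
VEL=gu - signalled by the affix -or
CASE=ib - signalled by the affix -as
KEL=du - signalled by the affix -b
check: beazgiasbor -> beazgiazbor
lemma: beazgi; VEL=gu; CASE=ib; KEL=du


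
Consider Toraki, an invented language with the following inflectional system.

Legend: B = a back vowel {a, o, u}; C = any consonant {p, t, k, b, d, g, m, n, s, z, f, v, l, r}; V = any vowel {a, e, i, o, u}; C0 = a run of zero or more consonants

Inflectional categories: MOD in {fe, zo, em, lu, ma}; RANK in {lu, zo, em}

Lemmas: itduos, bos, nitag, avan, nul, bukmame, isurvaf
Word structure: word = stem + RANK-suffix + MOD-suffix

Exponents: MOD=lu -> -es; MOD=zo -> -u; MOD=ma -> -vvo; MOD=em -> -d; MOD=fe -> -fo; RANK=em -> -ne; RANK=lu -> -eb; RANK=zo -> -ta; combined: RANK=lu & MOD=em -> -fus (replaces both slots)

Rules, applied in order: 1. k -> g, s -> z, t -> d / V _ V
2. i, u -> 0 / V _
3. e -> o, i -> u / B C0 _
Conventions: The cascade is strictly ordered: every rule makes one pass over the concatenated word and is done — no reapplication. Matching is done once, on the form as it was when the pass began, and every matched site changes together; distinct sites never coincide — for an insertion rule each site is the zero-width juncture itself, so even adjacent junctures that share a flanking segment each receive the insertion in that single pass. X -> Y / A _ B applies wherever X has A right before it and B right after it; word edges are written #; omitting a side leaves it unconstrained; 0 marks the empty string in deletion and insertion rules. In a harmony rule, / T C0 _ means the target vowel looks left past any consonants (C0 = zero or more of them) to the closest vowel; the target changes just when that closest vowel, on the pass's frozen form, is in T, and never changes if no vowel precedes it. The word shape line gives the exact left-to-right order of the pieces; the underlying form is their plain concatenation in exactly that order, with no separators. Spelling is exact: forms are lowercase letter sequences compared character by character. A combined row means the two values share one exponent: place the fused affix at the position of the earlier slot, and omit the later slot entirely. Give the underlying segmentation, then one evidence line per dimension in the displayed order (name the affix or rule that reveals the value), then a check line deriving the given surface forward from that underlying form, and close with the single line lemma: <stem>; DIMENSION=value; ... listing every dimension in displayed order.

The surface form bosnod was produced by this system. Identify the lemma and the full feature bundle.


underlying: bos-ne-d
MOD=em - signalled by the affix -d
RANK=em - signalled by the affix -ne
check: bosned -> bosned -> bosned -> bosnod
lemma: bos; MOD=em; RANK=em


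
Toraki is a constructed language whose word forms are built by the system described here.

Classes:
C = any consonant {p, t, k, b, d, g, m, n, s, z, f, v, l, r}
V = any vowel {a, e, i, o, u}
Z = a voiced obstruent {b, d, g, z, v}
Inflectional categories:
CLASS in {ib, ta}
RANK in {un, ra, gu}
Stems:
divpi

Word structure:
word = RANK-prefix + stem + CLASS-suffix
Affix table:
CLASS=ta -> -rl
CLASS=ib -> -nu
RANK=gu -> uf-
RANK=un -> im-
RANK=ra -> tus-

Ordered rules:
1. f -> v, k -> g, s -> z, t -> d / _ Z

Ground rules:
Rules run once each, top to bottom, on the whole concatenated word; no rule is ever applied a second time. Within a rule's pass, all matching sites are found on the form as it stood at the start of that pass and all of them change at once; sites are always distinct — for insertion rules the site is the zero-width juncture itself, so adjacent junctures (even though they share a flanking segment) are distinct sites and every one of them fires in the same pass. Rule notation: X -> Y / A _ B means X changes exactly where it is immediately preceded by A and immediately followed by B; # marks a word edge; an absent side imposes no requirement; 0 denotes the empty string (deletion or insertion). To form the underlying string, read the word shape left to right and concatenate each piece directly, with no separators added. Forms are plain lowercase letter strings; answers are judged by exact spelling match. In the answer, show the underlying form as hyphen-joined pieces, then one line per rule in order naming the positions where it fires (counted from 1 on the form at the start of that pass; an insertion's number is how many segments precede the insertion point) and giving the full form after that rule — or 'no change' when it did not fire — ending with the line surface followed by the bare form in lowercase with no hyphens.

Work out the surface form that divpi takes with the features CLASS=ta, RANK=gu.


underlying: uf-divpi-rl
1. f -> v, k -> g, s -> z, t -> d / _ Z: fires at position(s) 2: uvdivpirl
surface: uvdivpirl


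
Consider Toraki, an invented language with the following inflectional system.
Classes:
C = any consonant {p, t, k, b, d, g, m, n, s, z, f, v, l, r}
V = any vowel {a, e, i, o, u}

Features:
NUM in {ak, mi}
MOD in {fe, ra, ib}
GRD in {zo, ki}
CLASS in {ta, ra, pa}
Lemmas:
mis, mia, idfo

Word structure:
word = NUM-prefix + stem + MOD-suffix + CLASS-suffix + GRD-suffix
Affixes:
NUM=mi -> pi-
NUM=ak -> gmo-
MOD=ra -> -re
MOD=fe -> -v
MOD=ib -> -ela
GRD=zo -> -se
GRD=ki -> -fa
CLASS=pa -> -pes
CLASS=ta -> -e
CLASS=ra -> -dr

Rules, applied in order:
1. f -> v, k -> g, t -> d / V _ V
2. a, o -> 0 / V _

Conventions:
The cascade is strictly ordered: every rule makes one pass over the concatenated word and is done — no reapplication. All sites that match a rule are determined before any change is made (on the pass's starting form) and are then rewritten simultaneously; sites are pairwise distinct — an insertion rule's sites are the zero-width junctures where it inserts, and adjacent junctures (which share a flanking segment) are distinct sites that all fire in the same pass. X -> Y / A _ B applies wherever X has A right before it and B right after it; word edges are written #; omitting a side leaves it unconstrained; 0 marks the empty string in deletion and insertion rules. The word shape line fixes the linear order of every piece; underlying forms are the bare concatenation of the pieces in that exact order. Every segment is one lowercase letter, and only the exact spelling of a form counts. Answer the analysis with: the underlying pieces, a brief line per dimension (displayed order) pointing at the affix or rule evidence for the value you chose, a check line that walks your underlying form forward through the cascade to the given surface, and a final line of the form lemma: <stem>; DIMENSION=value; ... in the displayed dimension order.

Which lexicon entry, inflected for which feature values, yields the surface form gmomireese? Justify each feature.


underlying: gmo-mia-re-e-se
NUM=ak - signalled by the affix gmo-
MOD=ra - signalled by the affix -re
GRD=zo - signalled by the affix -se
CLASS=ta - signalled by the affix -e
check: gmomiareese -> gmomiareese -> gmomireese
lemma: mia; NUM=ak; MOD=ra; GRD=zo; CLASS=ta


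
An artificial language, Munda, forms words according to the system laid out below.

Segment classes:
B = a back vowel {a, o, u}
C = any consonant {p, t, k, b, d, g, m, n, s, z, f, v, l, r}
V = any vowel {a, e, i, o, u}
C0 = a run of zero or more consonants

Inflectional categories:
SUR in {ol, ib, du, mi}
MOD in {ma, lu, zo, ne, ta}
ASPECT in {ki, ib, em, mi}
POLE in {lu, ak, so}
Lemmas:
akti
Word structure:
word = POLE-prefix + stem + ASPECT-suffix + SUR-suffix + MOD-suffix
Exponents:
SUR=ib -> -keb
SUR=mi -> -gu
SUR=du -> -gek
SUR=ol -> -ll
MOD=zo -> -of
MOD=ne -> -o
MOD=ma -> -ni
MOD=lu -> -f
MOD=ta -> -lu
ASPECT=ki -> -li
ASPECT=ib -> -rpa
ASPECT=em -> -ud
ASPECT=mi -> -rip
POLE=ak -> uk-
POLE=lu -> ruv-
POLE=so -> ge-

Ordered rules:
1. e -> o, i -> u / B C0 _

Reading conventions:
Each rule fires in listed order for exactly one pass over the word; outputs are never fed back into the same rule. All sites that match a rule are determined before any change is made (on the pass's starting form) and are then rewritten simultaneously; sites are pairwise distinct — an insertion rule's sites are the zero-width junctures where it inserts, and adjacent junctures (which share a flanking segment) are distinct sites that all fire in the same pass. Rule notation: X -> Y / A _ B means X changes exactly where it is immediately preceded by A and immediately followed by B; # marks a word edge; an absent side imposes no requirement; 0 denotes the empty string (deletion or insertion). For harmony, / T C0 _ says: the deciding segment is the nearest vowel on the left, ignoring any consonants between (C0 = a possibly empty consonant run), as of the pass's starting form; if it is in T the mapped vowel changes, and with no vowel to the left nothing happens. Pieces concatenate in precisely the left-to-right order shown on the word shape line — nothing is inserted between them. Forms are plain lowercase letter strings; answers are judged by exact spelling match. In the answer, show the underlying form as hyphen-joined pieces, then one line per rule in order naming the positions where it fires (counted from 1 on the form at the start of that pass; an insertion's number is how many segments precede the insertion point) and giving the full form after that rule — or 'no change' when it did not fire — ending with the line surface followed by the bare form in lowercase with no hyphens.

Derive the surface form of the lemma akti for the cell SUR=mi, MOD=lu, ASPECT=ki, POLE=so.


underlying: ge-akti-li-gu-f
1. e -> o, i -> u / B C0 _: fires at position(s) 6: geaktuliguf
surface: geaktuliguf


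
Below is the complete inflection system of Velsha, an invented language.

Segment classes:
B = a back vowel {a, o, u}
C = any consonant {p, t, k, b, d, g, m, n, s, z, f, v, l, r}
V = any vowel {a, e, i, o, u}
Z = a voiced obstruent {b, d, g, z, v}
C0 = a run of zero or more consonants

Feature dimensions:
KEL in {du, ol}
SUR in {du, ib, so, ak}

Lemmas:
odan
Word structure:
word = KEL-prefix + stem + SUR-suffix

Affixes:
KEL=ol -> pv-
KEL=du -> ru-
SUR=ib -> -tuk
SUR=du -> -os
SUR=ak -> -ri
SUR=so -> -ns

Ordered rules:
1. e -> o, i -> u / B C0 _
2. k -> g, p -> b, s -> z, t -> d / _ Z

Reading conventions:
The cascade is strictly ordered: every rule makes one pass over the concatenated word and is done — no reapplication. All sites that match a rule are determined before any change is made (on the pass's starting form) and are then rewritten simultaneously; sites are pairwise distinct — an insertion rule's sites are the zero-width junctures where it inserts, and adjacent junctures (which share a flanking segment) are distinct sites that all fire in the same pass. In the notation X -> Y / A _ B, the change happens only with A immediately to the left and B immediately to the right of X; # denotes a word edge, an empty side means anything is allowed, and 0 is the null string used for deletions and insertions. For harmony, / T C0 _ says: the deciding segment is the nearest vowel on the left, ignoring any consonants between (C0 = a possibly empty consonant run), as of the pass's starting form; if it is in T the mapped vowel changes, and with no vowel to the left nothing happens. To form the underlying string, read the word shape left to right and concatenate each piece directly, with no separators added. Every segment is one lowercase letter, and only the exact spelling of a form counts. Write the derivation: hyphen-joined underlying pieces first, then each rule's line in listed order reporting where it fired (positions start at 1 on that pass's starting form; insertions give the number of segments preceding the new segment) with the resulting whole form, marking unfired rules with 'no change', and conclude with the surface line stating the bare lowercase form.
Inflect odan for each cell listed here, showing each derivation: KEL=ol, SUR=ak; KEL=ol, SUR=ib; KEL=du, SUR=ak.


cell KEL=ol, SUR=ak:
underlying: pv-odan-ri
1. e -> o, i -> u / B C0 _: fires at position(s) 8: pvodanru
2. k -> g, p -> b, s -> z, t -> d / _ Z: fires at position(s) 1: bvodanru
surface: bvodanru

cell KEL=ol, SUR=ib:
underlying: pv-odan-tuk
1. e -> o, i -> u / B C0 _: no change
2. k -> g, p -> b, s -> z, t -> d / _ Z: fires at position(s) 1: bvodantuk
surface: bvodantuk

cell KEL=du, SUR=ak:
underlying: ru-odan-ri
1. e -> o, i -> u / B C0 _: fires at position(s) 8: ruodanru
2. k -> g, p -> b, s -> z, t -> d / _ Z: no change
surface: ruodanru


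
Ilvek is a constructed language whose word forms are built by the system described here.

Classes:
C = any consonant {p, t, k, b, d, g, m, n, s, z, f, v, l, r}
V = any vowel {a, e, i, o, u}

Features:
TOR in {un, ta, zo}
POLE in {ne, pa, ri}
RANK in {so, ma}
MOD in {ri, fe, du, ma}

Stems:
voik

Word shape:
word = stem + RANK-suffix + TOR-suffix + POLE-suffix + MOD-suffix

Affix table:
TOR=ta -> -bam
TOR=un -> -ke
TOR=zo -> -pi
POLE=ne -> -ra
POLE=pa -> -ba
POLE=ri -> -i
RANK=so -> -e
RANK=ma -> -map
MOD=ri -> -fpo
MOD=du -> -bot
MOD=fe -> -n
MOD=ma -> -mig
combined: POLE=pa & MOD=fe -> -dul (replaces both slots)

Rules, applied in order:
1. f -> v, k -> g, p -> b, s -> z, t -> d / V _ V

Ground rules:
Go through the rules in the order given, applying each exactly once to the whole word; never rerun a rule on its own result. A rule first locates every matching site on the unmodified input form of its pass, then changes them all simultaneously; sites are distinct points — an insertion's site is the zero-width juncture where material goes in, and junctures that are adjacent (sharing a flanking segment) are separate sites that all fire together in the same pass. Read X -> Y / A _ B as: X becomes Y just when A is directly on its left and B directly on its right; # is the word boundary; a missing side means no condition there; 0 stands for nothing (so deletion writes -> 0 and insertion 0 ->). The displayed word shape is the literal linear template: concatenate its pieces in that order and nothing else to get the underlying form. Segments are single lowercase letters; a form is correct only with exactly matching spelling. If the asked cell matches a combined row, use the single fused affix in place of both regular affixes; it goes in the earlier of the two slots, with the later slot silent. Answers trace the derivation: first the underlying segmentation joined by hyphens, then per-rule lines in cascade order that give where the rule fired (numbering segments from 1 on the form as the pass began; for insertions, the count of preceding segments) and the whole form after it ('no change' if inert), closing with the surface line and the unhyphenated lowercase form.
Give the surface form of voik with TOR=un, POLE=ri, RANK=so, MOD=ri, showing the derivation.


underlying: voik-e-ke-i-fpo
1. f -> v, k -> g, p -> b, s -> z, t -> d / V _ V: fires at position(s) 4, 6: voigegeifpo
surface: voigegeifpo
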